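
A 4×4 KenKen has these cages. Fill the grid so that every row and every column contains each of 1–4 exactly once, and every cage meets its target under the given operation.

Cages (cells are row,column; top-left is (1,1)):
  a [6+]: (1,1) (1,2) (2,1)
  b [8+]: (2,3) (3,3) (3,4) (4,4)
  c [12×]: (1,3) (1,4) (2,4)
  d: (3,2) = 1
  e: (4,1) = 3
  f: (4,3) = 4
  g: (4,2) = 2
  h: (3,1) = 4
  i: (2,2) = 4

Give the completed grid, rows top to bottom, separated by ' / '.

Cage i is a single given cell, leaving (2,2) = 4.
H is a freebie; hence (3,1) = 4.
Cage d is a single given cell, so (3,2) = 1.
E is a freebie; hence (4,1) = 3.
Cage g is a single given cell, which forces (4,2) = 2.
F is a freebie, which forces (4,3) = 4.
4 is placed in row 4, which forces (4,4) = 1.
2 is placed in column 2; hence (1,2) = 3.
3 is placed in row 1, leaving (1,4) = 4.
Cage b needs sum 8, which forces (2,3) = 2.
2 is placed in row 2; hence (2,4) = 3.
Cage b has sum 8, leaving (3,3) = 3.
Cage b needs sum 8, so (3,4) = 2.
Cage a needs sum 6, leaving (1,1) = 2.
Column 3 already has 2, leaving (1,3) = 1.
2 is placed in row 2, leaving (2,1) = 1.

2 3 1 4 / 1 4 2 3 / 4 1 3 2 / 3 2 4 1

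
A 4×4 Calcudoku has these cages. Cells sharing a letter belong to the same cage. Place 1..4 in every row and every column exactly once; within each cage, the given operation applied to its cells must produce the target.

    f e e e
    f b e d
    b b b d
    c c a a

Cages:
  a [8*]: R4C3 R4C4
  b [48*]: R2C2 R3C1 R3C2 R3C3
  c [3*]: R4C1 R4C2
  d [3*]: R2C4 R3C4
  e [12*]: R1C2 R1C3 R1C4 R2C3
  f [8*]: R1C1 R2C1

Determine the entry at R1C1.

2

In row 2, 3 can only go at R2C4, so R2C4 = 3.
Column 4 already has 3, so R3C4 = 1.
Cage b has product 48, leaving R2C2 = 2.
Row 2 now contains 2, leaving R2C3 = 1.
Cage f's pair has product 8; hence R1C1 = 2.
The 4 cells of cage e must have product 12; hence R1C2 = 1.
Column 3 now contains 1, which forces R1C3 = 3.
Cage e needs product 12, so R1C4 = 4.
Row 2 now contains 2, leaving R2C1 = 4.
Column 1 already has 4, so R3C1 = 3.
Row 3 already has 3; hence R3C2 = 4.
Row 3 already has 4; hence R3C3 = 2.
3 is placed in column 1, leaving R4C1 = 1.
Column 2 now contains 1, which forces R4C2 = 3.
Column 3 already has 2, which forces R4C3 = 4.
Column 4 now contains 4, leaving R4C4 = 2.
Filled in: 2 1 3 4 / 4 2 1 3 / 3 4 2 1 / 1 3 4 2.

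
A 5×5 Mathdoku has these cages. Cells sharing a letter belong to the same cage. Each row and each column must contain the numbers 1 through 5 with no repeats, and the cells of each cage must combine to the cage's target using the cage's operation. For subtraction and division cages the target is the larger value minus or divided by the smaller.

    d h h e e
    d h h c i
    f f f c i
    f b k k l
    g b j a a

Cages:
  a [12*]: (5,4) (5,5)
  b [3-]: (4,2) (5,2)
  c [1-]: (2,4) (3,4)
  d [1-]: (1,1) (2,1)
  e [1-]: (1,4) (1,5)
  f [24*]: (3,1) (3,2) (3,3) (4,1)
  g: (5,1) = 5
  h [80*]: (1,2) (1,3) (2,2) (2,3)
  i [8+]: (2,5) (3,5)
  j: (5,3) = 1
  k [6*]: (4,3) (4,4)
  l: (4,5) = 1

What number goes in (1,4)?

Cage l is given, so (4,5) = 1.
Cage g is a single given cell; hence (5,1) = 5.
Cage j is given, so (5,3) = 1.
The two cells of cage b must have difference 3, so (4,2) = 5.
Cage b needs two cells with difference 3, so (5,2) = 2.
The only place for 4 in row 4 is (4,1).
Row 3 needs a 4, and only (3,4) is open for it.
4 is placed in column 4, leaving (5,4) = 3.
Cage a's pair has product 12; hence (5,5) = 4.
Column 4 now contains 3, which forces (2,4) = 5.
Row 2 now contains 5, leaving (2,5) = 3.
Column 5 already has 3, so (3,5) = 5.
Cage k needs two cells with product 6; hence (4,3) = 3.
Column 4 now contains 3; hence (4,4) = 2.
Cage h needs product 80, leaving (1,2) = 4.
Cage h has product 80, which forces (1,3) = 5.
2 is placed in column 4, so (1,4) = 1.
Column 5 already has 3, leaving (1,5) = 2.
Cage h needs product 80; hence (2,2) = 1.
Row 2 now contains 5; hence (2,3) = 4.
1 is placed in column 2, which forces (3,2) = 3.
3 is placed in column 3, so (3,3) = 2.
2 is placed in row 1, so (1,1) = 3.
1 is placed in row 2, leaving (2,1) = 2.
3 is placed in row 3; hence (3,1) = 1.
The full grid is 3 4 5 1 2 / 2 1 4 5 3 / 1 3 2 4 5 / 4 5 3 2 1 / 5 2 1 3 4.

1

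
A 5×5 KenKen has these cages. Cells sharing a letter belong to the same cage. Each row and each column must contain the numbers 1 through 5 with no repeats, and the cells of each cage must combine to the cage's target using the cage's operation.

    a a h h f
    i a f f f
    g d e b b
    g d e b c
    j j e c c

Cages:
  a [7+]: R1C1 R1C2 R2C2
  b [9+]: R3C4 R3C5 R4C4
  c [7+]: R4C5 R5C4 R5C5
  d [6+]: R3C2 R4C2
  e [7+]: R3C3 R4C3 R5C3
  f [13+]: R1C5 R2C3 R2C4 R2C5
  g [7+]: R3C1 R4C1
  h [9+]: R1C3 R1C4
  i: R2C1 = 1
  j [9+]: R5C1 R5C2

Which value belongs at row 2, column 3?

Cage i is given; hence R2C1 = 1.
The only place for 3 in column 3 is R2C3.
In row 1, 2 can only go at R1C1, so R1C1 = 2.
In column 1, 5 can only go at R5C1, so R5C1 = 5.
5 is placed in row 5, leaving R5C2 = 4.
The 3 cells of cage a must have sum 7, which forces R1C2 = 3.
Column 2 already has 4, so R2C2 = 2.
Cage f has sum 13, leaving R1C5 = 1.
Row 5 needs a 3, and only R5C5 is open for it.
Cage c needs sum 7, leaving R4C5 = 2.
Cage c has sum 7, which forces R5C4 = 2.
Cage e has sum 7, which forces R3C3 = 2.
Cage e needs sum 7, so R4C3 = 4.
Row 5 now contains 2; hence R5C3 = 1.
4 is placed in column 3, leaving R1C3 = 5.
The two cells of cage h must have sum 9, so R1C4 = 4.
Column 4 now contains 4, which forces R2C4 = 5.
Row 2 now contains 5; hence R2C5 = 4.
Cage g needs two cells with sum 7; hence R3C1 = 4.
The 3 cells of cage b must have sum 9, which forces R3C5 = 5.
Row 4 already has 4, so R4C1 = 3.
Row 4 already has 3, which forces R4C4 = 1.
Row 3 already has 5; hence R3C2 = 1.
1 is placed in column 4, which forces R3C4 = 3.
Row 4 now contains 1, which forces R4C2 = 5.
Completed grid: 2 3 5 4 1 / 1 2 3 5 4 / 4 1 2 3 5 / 3 5 4 1 2 / 5 4 1 2 3.

3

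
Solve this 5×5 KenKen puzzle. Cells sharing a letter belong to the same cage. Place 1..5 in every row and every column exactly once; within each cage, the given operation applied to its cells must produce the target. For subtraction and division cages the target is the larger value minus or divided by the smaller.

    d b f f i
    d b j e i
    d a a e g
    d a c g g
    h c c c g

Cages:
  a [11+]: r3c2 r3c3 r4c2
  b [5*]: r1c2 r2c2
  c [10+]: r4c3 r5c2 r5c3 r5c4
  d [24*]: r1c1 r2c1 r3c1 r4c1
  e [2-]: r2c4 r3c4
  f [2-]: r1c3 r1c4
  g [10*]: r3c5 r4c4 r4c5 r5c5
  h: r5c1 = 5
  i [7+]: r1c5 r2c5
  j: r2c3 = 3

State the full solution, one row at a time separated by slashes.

Cage j is given; hence r2c3 = 3.
Cage g has product 10, so r4c4 = 1.
H is a freebie, which forces r5c1 = 5.
Row 4 needs a 3, and only r4c1 is open for it.
The only place for 5 in column 4 is r2c4.
Cage b's pair has product 5, leaving r1c2 = 5.
5 is placed in row 1; hence r1c5 = 3.
5 is placed in row 2; hence r2c2 = 1.
Cage e's pair has difference 2; hence r3c4 = 3.
Cage i needs two cells with sum 7; hence r2c5 = 4.
The 3 cells of cage a must have sum 11, leaving r3c3 = 5.
The 4 cells of cage c must have sum 10; hence r5c2 = 3.
Cage c has sum 10, so r5c3 = 1.
1 is placed in row 5, so r5c5 = 2.
Row 2 already has 4, leaving r2c1 = 2.
Column 5 already has 2, leaving r3c5 = 1.
Cage c has sum 10; hence r4c3 = 2.
Column 5 already has 2, which forces r4c5 = 5.
Row 5 now contains 2, which forces r5c4 = 4.
Cage d has product 24; hence r1c1 = 1.
2 is placed in column 3, which forces r1c3 = 4.
Column 4 now contains 4; hence r1c4 = 2.
Row 3 now contains 1, so r3c1 = 4.
The 3 cells of cage a must have sum 11; hence r3c2 = 2.
Row 4 already has 2, which forces r4c2 = 4.

1 5 4 2 3 / 2 1 3 5 4 / 4 2 5 3 1 / 3 4 2 1 5 / 5 3 1 4 2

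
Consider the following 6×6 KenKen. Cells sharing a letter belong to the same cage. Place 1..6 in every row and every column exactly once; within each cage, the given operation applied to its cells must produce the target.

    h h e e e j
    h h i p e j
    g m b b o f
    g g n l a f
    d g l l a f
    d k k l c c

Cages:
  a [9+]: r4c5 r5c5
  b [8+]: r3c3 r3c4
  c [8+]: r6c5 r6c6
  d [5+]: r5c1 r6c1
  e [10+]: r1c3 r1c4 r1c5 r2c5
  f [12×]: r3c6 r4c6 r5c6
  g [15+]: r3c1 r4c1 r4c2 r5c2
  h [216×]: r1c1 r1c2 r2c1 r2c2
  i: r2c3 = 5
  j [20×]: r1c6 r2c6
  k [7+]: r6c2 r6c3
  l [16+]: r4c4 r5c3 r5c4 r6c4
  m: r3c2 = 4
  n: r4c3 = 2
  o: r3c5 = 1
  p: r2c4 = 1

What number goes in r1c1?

6

Cage i is a single given cell, so r2c3 = 5.
P is a freebie; hence r2c4 = 1.
Row 2 already has 5, leaving r2c6 = 4.
M is a freebie; hence r3c2 = 4.
O is a freebie, so r3c5 = 1.
N is a freebie; hence r4c3 = 2.
The 4 cells of cage e must have sum 10, which forces r1c3 = 1.
Column 6 now contains 4; hence r1c6 = 5.
The only place for 3 in column 6 is r6c6.
Row 6 now contains 3, so r6c2 = 1.
The two cells of cage k must have sum 7; hence r6c3 = 6.
Cage c's pair has sum 8, which forces r6c5 = 5.
Column 3 already has 6, so r3c3 = 3.
Cage b's pair has sum 8; hence r3c4 = 5.
Column 3 already has 3, so r5c3 = 4.
In row 5, 5 can only go at r5c2, so r5c2 = 5.
The 4 cells of cage g must have sum 15, which forces r4c2 = 3.
Row 4 now contains 3, leaving r4c5 = 6.
Row 4 now contains 6, so r4c6 = 1.
Column 5 already has 6, which forces r5c5 = 3.
Cage e has sum 10; hence r1c4 = 3.
Cage e needs sum 10, which forces r1c5 = 4.
Column 5 already has 3, so r2c5 = 2.
Cage g needs sum 15, leaving r3c1 = 2.
Row 3 already has 2, which forces r3c6 = 6.
1 is placed in row 4, leaving r4c1 = 5.
Row 4 now contains 6, leaving r4c4 = 4.
Row 5 already has 3; hence r5c1 = 1.
Cage l needs sum 16, so r5c4 = 6.
Column 6 already has 6, which forces r5c6 = 2.
Cage d's pair has sum 5, so r6c1 = 4.
Cage l needs sum 16, so r6c4 = 2.
Row 1 now contains 3; hence r1c1 = 6.
Cage h needs product 216; hence r1c2 = 2.
Cage h needs product 216; hence r2c1 = 3.
Row 2 already has 2, so r2c2 = 6.
Completed grid: 6 2 1 3 4 5 / 3 6 5 1 2 4 / 2 4 3 5 1 6 / 5 3 2 4 6 1 / 1 5 4 6 3 2 / 4 1 6 2 5 3.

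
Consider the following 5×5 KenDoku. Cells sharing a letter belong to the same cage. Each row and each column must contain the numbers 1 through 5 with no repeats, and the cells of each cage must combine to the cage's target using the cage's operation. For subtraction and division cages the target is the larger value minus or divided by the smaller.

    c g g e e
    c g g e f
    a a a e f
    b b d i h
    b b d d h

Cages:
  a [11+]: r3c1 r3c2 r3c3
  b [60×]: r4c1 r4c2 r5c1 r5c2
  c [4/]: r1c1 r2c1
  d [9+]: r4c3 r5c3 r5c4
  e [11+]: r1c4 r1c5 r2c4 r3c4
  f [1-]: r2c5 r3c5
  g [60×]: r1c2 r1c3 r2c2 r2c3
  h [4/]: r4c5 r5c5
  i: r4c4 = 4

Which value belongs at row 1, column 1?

1

Cage i is a single given cell, so r4c4 = 4.
Row 4 now contains 4, leaving r4c5 = 1.
1 is placed in column 5; hence r5c5 = 4.
Row 3 needs a 1, and only r3c4 is open for it.
Row 3 needs a 3, and only r3c5 is open for it.
Column 5 already has 3, leaving r2c5 = 2.
Cage e has sum 11, which forces r1c4 = 2.
Column 5 already has 2; hence r1c5 = 5.
Cage e has sum 11; hence r2c4 = 3.
Column 4 already has 3, so r5c4 = 5.
Cage d has sum 9, which forces r4c3 = 3.
Row 5 now contains 5, which forces r5c3 = 1.
Cage g has product 60, so r1c2 = 3.
Column 3 already has 1, leaving r1c3 = 4.
The 4 cells of cage g must have product 60, which forces r2c2 = 1.
Cage g has product 60, leaving r2c3 = 5.
5 is placed in column 3, which forces r3c3 = 2.
3 is placed in column 2, which forces r5c2 = 2.
Row 1 already has 4, leaving r1c1 = 1.
Row 2 now contains 1, so r2c1 = 4.
4 is placed in column 1, leaving r3c1 = 5.
5 is placed in row 3, so r3c2 = 4.
Cage b has product 60, leaving r4c1 = 2.
2 is placed in column 2, so r4c2 = 5.
2 is placed in row 5, which forces r5c1 = 3.
Completed grid: 1 3 4 2 5 / 4 1 5 3 2 / 5 4 2 1 3 / 2 5 3 4 1 / 3 2 1 5 4.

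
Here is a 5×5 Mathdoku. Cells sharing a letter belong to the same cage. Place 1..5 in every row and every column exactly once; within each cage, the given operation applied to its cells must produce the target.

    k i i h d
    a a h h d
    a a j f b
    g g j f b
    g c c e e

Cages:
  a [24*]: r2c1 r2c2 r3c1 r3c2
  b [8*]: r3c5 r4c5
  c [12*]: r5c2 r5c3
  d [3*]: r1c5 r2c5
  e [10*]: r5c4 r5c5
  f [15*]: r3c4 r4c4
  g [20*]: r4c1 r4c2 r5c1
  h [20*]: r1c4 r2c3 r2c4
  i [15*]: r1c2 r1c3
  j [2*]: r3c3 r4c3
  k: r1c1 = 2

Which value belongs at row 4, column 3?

1

Cage k is given, which forces r1c1 = 2.
Row 1 needs a 4, and only r1c4 is open for it.
In row 1, 1 can only go at r1c5, so r1c5 = 1.
1 is placed in column 5, which forces r2c5 = 3.
The only place for 2 in row 2 is r2c2.
In row 2, 4 can only go at r2c1, so r2c1 = 4.
The 3 cells of cage g must have product 20, so r4c2 = 4.
Row 4 already has 4, so r4c5 = 2.
4 is placed in column 2; hence r5c2 = 3.
3 is placed in row 5, which forces r5c3 = 4.
Column 5 already has 2, leaving r5c5 = 5.
Column 2 now contains 3, so r1c2 = 5.
Cage i needs two cells with product 15, leaving r1c3 = 3.
Cage a has product 24; hence r3c1 = 3.
Column 2 now contains 3, so r3c2 = 1.
Cage j's pair has product 2, which forces r3c3 = 2.
3 is placed in row 3; hence r3c4 = 5.
Column 5 already has 2, leaving r3c5 = 4.
Cage g has product 20; hence r4c1 = 5.
Row 4 now contains 2, leaving r4c3 = 1.
5 is placed in column 4; hence r4c4 = 3.
Row 5 already has 5, so r5c1 = 1.
Row 5 already has 5, leaving r5c4 = 2.
Column 3 now contains 1, so r2c3 = 5.
5 is placed in column 4, leaving r2c4 = 1.
The full grid is 2 5 3 4 1 / 4 2 5 1 3 / 3 1 2 5 4 / 5 4 1 3 2 / 1 3 4 2 5.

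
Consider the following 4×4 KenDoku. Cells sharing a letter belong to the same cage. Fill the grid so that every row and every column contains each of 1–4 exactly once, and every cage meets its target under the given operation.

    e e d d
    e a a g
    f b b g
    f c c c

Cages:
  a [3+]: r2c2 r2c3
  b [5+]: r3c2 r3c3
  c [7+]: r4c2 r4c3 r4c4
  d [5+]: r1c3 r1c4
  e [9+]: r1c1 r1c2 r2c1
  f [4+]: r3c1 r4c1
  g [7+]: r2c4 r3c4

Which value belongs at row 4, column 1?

3

The only place for 3 in row 4 is r4c1.
Column 1 now contains 3, which forces r3c1 = 1.
The 3 cells of cage e must have sum 9, leaving r1c2 = 3.
Column 2 already has 3, leaving r3c2 = 2.
2 is placed in row 3, so r3c3 = 3.
Row 3 now contains 3, which forces r3c4 = 4.
The two cells of cage d must have sum 5, which forces r1c3 = 4.
The two cells of cage d must have sum 5, so r1c4 = 1.
2 is placed in column 2, leaving r2c2 = 1.
Cage a needs two cells with sum 3, so r2c3 = 2.
4 is placed in column 4, so r2c4 = 3.
1 is placed in column 2; hence r4c2 = 4.
2 is placed in column 3, leaving r4c3 = 1.
Column 4 already has 1, so r4c4 = 2.
4 is placed in row 1, so r1c1 = 2.
Row 2 already has 2; hence r2c1 = 4.
Completed grid: 2 3 4 1 / 4 1 2 3 / 1 2 3 4 / 3 4 1 2.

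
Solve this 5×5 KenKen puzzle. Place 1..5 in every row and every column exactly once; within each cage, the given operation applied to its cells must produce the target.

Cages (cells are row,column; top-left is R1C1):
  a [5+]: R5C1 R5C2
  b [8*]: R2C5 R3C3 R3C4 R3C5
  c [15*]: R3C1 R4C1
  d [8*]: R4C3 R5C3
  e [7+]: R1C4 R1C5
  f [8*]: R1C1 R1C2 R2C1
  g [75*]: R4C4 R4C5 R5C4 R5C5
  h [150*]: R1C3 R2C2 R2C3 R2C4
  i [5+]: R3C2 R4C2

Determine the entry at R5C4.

5

The 4 cells of cage h must have product 150; hence R1C3 = 5.
The 4 cells of cage b must have product 8; hence R2C5 = 1.
In row 2, 4 can only go at R2C1, so R2C1 = 4.
In row 3, 5 can only go at R3C1, so R3C1 = 5.
5 is placed in column 1; hence R4C1 = 3.
Row 4 already has 3, which forces R4C5 = 5.
5 is placed in column 5, which forces R5C5 = 3.
The two cells of cage e must have sum 7, leaving R1C4 = 3.
Column 5 already has 3, so R1C5 = 4.
Column 5 now contains 4, which forces R3C5 = 2.
Row 4 now contains 5, which forces R4C4 = 1.
The two cells of cage a must have sum 5, so R5C1 = 1.
Cage a needs two cells with sum 5; hence R5C2 = 4.
Row 5 already has 4; hence R5C3 = 2.
Cage g has product 75, leaving R5C4 = 5.
Column 1 now contains 1, leaving R1C1 = 2.
The 3 cells of cage f must have product 8, so R1C2 = 1.
Cage h needs product 150; hence R2C2 = 5.
Column 3 now contains 2; hence R2C3 = 3.
Column 4 now contains 5, leaving R2C4 = 2.
The two cells of cage i must have sum 5, which forces R3C2 = 3.
Cage b needs product 8, leaving R3C3 = 1.
1 is placed in column 4; hence R3C4 = 4.
Column 2 now contains 4; hence R4C2 = 2.
Column 3 now contains 2, leaving R4C3 = 4.
Filled in: 2 1 5 3 4 / 4 5 3 2 1 / 5 3 1 4 2 / 3 2 4 1 5 / 1 4 2 5 3.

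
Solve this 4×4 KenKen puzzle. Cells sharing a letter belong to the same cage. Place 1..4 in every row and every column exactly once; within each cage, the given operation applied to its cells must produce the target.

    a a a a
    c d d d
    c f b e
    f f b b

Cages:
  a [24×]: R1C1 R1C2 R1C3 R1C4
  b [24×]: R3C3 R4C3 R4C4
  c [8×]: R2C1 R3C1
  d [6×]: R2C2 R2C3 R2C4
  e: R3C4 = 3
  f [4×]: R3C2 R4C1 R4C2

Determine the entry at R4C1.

E is a freebie, which forces R3C4 = 3.
Cage b has product 24, so R4C3 = 3.
Cage d needs product 6, leaving R2C2 = 3.
Cage a needs product 24; hence R1C1 = 3.
The only place for 4 in row 2 is R2C1.
Column 1 already has 4, which forces R3C1 = 2.
2 is placed in row 3; hence R3C2 = 1.
2 is placed in row 3, which forces R3C3 = 4.
2 is placed in column 1, leaving R4C1 = 1.
Column 2 already has 1; hence R4C2 = 4.
Row 4 already has 4, leaving R4C4 = 2.
4 is placed in column 2, so R1C2 = 2.
The 4 cells of cage a must have product 24, leaving R1C3 = 1.
Cage a has product 24, which forces R1C4 = 4.
Cage d needs product 6, which forces R2C3 = 2.
2 is placed in column 4, leaving R2C4 = 1.
Filled in: 3 2 1 4 / 4 3 2 1 / 2 1 4 3 / 1 4 3 2.

1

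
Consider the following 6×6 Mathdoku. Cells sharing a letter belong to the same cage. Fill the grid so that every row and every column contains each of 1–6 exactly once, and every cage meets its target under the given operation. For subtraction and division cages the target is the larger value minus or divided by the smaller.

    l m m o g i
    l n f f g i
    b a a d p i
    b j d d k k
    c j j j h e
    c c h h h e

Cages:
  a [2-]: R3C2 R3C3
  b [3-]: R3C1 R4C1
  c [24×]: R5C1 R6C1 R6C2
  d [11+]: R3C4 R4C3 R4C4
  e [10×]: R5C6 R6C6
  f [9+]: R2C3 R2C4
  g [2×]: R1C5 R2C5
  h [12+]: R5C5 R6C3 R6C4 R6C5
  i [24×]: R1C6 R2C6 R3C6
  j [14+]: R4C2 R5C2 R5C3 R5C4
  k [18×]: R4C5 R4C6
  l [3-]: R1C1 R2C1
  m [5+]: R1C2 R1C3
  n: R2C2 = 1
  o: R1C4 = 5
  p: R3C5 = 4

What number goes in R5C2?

Cage o is given; hence R1C4 = 5.
N is a freebie; hence R2C2 = 1.
Row 2 already has 1, so R2C5 = 2.
Cage p is a single given cell, so R3C5 = 4.
Column 5 already has 2, which forces R1C5 = 1.
In row 1, 4 can only go at R1C6, so R1C6 = 4.
The only place for 6 in row 1 is R1C1.
The two cells of cage l must have difference 3, leaving R2C1 = 3.
3 is placed in row 2, so R2C6 = 6.
Column 6 now contains 6, which forces R4C6 = 3.
Row 2 already has 6, which forces R2C3 = 5.
Row 2 already has 6, leaving R2C4 = 4.
Cage i has product 24, which forces R3C6 = 1.
3 is placed in row 4; hence R4C5 = 6.
Column 5 already has 6; hence R5C5 = 3.
Column 5 now contains 3, which forces R6C5 = 5.
Row 6 now contains 5; hence R6C6 = 2.
The two cells of cage a must have difference 2, which forces R3C2 = 5.
Row 3 already has 1; hence R3C3 = 3.
The 3 cells of cage d must have sum 11; hence R3C4 = 6.
Cage d needs sum 11, so R4C3 = 4.
Cage d needs sum 11, leaving R4C4 = 1.
Column 4 now contains 1; hence R5C4 = 2.
Column 6 now contains 2, so R5C6 = 5.
3 is placed in column 3, leaving R6C3 = 1.
Column 4 now contains 1, which forces R6C4 = 3.
Cage m needs two cells with sum 5, which forces R1C2 = 3.
3 is placed in column 3, which forces R1C3 = 2.
5 is placed in row 3, leaving R3C1 = 2.
Cage b's pair has difference 3; hence R4C1 = 5.
4 is placed in row 4, so R4C2 = 2.
Cage c needs product 24, which forces R5C1 = 1.
Cage j has sum 14; hence R5C2 = 4.
Column 3 now contains 1, which forces R5C3 = 6.
Row 6 already has 1, so R6C1 = 4.
Row 6 already has 3, leaving R6C2 = 6.
The full grid is 6 3 2 5 1 4 / 3 1 5 4 2 6 / 2 5 3 6 4 1 / 5 2 4 1 6 3 / 1 4 6 2 3 5 / 4 6 1 3 5 2.

4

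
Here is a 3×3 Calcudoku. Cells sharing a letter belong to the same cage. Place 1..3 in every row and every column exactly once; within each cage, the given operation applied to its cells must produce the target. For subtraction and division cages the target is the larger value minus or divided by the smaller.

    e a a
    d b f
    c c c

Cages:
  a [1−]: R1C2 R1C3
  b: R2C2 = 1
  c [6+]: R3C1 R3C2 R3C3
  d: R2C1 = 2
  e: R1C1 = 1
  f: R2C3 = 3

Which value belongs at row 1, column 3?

2

Cage e is a single given cell, leaving R1C1 = 1.
Cage d is a single given cell, so R2C1 = 2.
Cage b is a single given cell, so R2C2 = 1.
Cage f is a single given cell, leaving R2C3 = 3.
Column 1 already has 2, which forces R3C1 = 3.
3 is placed in row 3; hence R3C2 = 2.
Row 3 now contains 2; hence R3C3 = 1.
Column 2 now contains 2; hence R1C2 = 3.
Column 3 now contains 3, so R1C3 = 2.
Completed grid: 1 3 2 / 2 1 3 / 3 2 1.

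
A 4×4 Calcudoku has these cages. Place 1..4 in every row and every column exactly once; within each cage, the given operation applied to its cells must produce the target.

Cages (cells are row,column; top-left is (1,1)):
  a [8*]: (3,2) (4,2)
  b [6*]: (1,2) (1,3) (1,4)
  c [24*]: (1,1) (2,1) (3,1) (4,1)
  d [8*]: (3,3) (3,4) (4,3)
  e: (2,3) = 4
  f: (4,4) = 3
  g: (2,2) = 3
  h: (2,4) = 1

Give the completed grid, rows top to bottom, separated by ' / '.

4 1 3 2 / 2 3 4 1 / 3 2 1 4 / 1 4 2 3

Cage g is given; hence (2,2) = 3.
Cage e is given, so (2,3) = 4.
Cage h is a single given cell, which forces (2,4) = 1.
Cage f is a single given cell; hence (4,4) = 3.
Cage b needs product 6, leaving (1,2) = 1.
Cage b has product 6; hence (1,3) = 3.
3 is placed in column 4, leaving (1,4) = 2.
Row 2 now contains 1; hence (2,1) = 2.
Cage d needs product 8, so (3,4) = 4.
3 is placed in row 1, which forces (1,1) = 4.
The 4 cells of cage c must have product 24, which forces (3,1) = 3.
Row 3 already has 4, leaving (3,2) = 2.
Row 3 already has 2, which forces (3,3) = 1.
Cage c has product 24, leaving (4,1) = 1.
The two cells of cage a must have product 8, so (4,2) = 4.
1 is placed in column 3, which forces (4,3) = 2.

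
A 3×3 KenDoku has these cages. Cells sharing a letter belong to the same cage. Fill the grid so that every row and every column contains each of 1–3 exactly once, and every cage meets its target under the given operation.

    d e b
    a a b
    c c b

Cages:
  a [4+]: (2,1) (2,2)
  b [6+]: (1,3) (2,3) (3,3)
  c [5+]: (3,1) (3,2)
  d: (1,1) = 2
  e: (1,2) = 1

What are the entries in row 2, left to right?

Cage d is given, so (1,1) = 2.
Cage e is a single given cell; hence (1,2) = 1.
Row 1 now contains 1, so (1,3) = 3.
Column 2 already has 1, which forces (2,2) = 3.
2 is placed in column 1; hence (3,1) = 3.
Column 2 now contains 3, leaving (3,2) = 2.
Row 3 now contains 2; hence (3,3) = 1.
Row 2 now contains 3, which forces (2,1) = 1.
Column 3 now contains 1, leaving (2,3) = 2.
Filled in: 2 1 3 / 1 3 2 / 3 2 1.

1 3 2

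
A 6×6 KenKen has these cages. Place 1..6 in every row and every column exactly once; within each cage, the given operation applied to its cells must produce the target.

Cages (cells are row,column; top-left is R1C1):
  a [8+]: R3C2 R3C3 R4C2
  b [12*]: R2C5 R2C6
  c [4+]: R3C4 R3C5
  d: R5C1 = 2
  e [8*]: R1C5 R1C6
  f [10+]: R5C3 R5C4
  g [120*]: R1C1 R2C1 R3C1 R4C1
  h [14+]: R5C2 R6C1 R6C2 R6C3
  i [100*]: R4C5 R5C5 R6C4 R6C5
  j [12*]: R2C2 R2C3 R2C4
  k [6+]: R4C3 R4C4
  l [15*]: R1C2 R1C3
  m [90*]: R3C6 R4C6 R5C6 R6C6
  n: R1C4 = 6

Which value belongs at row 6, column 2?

N is a freebie, leaving R1C4 = 6.
D is a freebie, which forces R5C1 = 2.
Column 4 already has 6, which forces R5C4 = 4.
The 4 cells of cage i must have product 100, which forces R6C4 = 5.
Row 5 now contains 4, leaving R5C3 = 6.
The only place for 1 in row 1 is R1C1.
In row 2, 5 can only go at R2C1, so R2C1 = 5.
Column 1 needs a 3, and only R6C1 is open for it.
The only place for 6 in column 5 is R2C5.
Cage b's pair has product 12; hence R2C6 = 2.
The two cells of cage e must have product 8, which forces R1C5 = 2.
Column 6 already has 2, leaving R1C6 = 4.
The only place for 2 in column 4 is R4C4.
Cage k needs two cells with sum 6, leaving R4C3 = 4.
Column 3 already has 4, so R6C3 = 2.
Cage j needs product 12; hence R2C2 = 4.
The 4 cells of cage g must have product 120, which forces R3C1 = 4.
Row 4 already has 4, leaving R4C1 = 6.
4 is placed in column 2; hence R6C2 = 6.
The 4 cells of cage i must have product 100, which forces R6C5 = 4.
Row 6 already has 6; hence R6C6 = 1.
6 is placed in column 2, leaving R3C2 = 2.
The 4 cells of cage m must have product 90; hence R3C6 = 6.
The 4 cells of cage h must have sum 14; hence R5C2 = 3.
3 is placed in row 5, which forces R5C6 = 5.
Column 2 already has 3; hence R1C2 = 5.
Cage l needs two cells with product 15, which forces R1C3 = 3.
Column 3 already has 3; hence R2C3 = 1.
1 is placed in row 2, leaving R2C4 = 3.
1 is placed in column 3, so R3C3 = 5.
3 is placed in column 4; hence R3C4 = 1.
Row 3 now contains 1; hence R3C5 = 3.
Column 2 now contains 5, so R4C2 = 1.
Cage i needs product 100, so R4C5 = 5.
Column 6 already has 5, leaving R4C6 = 3.
5 is placed in row 5, so R5C5 = 1.
Filled in: 1 5 3 6 2 4 / 5 4 1 3 6 2 / 4 2 5 1 3 6 / 6 1 4 2 5 3 / 2 3 6 4 1 5 / 3 6 2 5 4 1.

6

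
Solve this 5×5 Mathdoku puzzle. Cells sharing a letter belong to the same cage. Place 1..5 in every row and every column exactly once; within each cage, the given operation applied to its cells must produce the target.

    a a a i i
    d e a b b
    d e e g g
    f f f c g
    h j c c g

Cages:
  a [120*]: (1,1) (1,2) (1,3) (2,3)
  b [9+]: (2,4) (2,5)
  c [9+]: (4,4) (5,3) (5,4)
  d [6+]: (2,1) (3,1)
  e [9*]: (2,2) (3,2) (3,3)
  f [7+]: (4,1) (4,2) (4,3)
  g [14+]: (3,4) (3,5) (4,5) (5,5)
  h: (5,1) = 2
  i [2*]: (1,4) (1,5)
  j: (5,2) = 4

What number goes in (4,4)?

Cage e needs product 9, which forces (2,2) = 3.
The 3 cells of cage e must have product 9; hence (3,2) = 1.
Cage e has product 9, which forces (3,3) = 3.
H is a freebie, leaving (5,1) = 2.
Cage j is a single given cell, so (5,2) = 4.
The 4 cells of cage a must have product 120, so (1,1) = 3.
The two cells of cage d must have sum 6, leaving (2,1) = 1.
The two cells of cage d must have sum 6, so (3,1) = 5.
Column 1 already has 1, so (4,1) = 4.
Column 2 already has 4, which forces (4,2) = 2.
Row 4 already has 4, so (4,3) = 1.
Column 3 now contains 1, leaving (5,3) = 5.
2 is placed in column 2, so (1,2) = 5.
Cage c needs sum 9, leaving (4,4) = 3.
Cage g needs sum 14, leaving (4,5) = 5.
The 3 cells of cage c must have sum 9; hence (5,4) = 1.
The 4 cells of cage g must have sum 14; hence (5,5) = 3.
1 is placed in column 4; hence (1,4) = 2.
Cage i needs two cells with product 2, leaving (1,5) = 1.
The two cells of cage b must have sum 9, which forces (2,4) = 5.
Column 5 now contains 5, so (2,5) = 4.
Column 4 already has 2, leaving (3,4) = 4.
Column 5 now contains 4, so (3,5) = 2.
Row 1 already has 2, which forces (1,3) = 4.
Row 2 already has 4; hence (2,3) = 2.
The full grid is 3 5 4 2 1 / 1 3 2 5 4 / 5 1 3 4 2 / 4 2 1 3 5 / 2 4 5 1 3.

3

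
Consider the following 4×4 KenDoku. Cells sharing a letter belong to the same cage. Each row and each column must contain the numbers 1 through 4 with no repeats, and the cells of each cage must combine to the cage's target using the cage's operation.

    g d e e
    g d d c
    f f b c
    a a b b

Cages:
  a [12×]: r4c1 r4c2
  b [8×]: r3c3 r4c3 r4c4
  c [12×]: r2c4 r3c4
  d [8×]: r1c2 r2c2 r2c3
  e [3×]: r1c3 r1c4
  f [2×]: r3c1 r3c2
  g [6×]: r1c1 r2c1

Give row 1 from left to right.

Row 1 needs a 4, and only r1c2 is open for it.
Cage a needs two cells with product 12; hence r4c1 = 4.
Column 2 now contains 4, leaving r4c2 = 3.
Cage b needs product 8, which forces r3c3 = 4.
4 is placed in row 3, which forces r3c4 = 3.
Cage e needs two cells with product 3, leaving r1c3 = 3.
Column 4 already has 3, which forces r1c4 = 1.
Column 4 already has 3, so r2c4 = 4.
Column 4 now contains 1, which forces r4c4 = 2.
Row 1 already has 3, so r1c1 = 2.
Cage g needs two cells with product 6; hence r2c1 = 3.
Column 1 already has 2, leaving r3c1 = 1.
Row 3 now contains 1; hence r3c2 = 2.
Row 4 now contains 2, leaving r4c3 = 1.
Column 2 already has 2, leaving r2c2 = 1.
Column 3 now contains 1, which forces r2c3 = 2.
Completed grid: 2 4 3 1 / 3 1 2 4 / 1 2 4 3 / 4 3 1 2.

2 4 3 1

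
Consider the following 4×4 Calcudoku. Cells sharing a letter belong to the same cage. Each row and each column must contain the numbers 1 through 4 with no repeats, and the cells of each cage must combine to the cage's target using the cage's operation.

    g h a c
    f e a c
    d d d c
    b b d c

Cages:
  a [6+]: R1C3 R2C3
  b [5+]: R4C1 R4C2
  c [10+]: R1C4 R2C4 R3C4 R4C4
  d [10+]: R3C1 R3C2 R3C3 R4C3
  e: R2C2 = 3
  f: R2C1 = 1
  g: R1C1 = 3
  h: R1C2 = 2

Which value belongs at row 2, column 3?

2

Cage g is a single given cell, so R1C1 = 3.
Cage h is given, leaving R1C2 = 2.
Row 1 now contains 2; hence R1C3 = 4.
Row 1 already has 4, leaving R1C4 = 1.
Cage f is a single given cell, leaving R2C1 = 1.
E is a freebie, leaving R2C2 = 3.
Column 3 now contains 4, so R2C3 = 2.
Row 2 now contains 2; hence R2C4 = 4.
Cage d needs sum 10, leaving R3C1 = 2.
Cage d needs sum 10; hence R3C2 = 4.
Row 3 now contains 2, which forces R3C4 = 3.
The two cells of cage b must have sum 5, leaving R4C1 = 4.
Cage b needs two cells with sum 5, so R4C2 = 1.
Row 4 now contains 1; hence R4C3 = 3.
Column 4 already has 3, so R4C4 = 2.
Row 3 now contains 3; hence R3C3 = 1.
The full grid is 3 2 4 1 / 1 3 2 4 / 2 4 1 3 / 4 1 3 2.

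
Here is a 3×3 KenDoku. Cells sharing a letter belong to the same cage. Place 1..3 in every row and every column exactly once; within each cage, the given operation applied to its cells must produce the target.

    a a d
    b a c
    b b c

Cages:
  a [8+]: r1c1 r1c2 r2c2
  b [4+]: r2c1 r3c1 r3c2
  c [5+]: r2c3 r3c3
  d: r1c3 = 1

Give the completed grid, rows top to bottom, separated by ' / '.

3 2 1 / 1 3 2 / 2 1 3

Cage a needs sum 8, leaving r1c1 = 3.
Cage a needs sum 8, so r1c2 = 2.
Cage d is given, so r1c3 = 1.
The 3 cells of cage b must have sum 4; hence r2c1 = 1.
Cage a needs sum 8, which forces r2c2 = 3.
Row 2 now contains 3; hence r2c3 = 2.
Cage b needs sum 4, which forces r3c1 = 2.
Cage b has sum 4, so r3c2 = 1.
Column 3 now contains 2; hence r3c3 = 3.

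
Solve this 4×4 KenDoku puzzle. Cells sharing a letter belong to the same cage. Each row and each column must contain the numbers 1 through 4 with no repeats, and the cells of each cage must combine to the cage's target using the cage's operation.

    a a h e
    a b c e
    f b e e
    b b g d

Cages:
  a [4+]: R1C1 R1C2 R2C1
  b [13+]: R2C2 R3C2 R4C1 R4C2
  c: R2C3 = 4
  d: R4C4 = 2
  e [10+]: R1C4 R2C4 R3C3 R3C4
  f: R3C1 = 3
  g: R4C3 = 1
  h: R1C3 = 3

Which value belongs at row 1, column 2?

Cage a needs sum 4; hence R1C1 = 2.
The 3 cells of cage a must have sum 4; hence R1C2 = 1.
Cage h is given, leaving R1C3 = 3.
Row 1 now contains 3, which forces R1C4 = 4.
Cage a needs sum 4, which forces R2C1 = 1.
Cage c is given, so R2C3 = 4.
F is a freebie, leaving R3C1 = 3.
The 4 cells of cage b must have sum 13, leaving R4C1 = 4.
Cage g is given, which forces R4C3 = 1.
Cage d is a single given cell, so R4C4 = 2.
The 4 cells of cage b must have sum 13, leaving R2C2 = 2.
2 is placed in column 4, so R2C4 = 3.
The 4 cells of cage b must have sum 13, so R3C2 = 4.
1 is placed in column 3, so R3C3 = 2.
2 is placed in column 4; hence R3C4 = 1.
Row 4 now contains 2, so R4C2 = 3.
The full grid is 2 1 3 4 / 1 2 4 3 / 3 4 2 1 / 4 3 1 2.

1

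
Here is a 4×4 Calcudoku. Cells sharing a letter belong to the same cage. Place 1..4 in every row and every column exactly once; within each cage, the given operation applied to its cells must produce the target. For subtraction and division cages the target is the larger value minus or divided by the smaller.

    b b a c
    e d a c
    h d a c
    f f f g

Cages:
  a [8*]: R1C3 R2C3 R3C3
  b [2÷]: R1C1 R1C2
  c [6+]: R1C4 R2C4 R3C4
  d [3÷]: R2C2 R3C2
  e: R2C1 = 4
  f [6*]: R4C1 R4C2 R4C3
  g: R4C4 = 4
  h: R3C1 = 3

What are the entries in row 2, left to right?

Cage e is given, so R2C1 = 4.
Cage h is given, leaving R3C1 = 3.
3 is placed in row 3, leaving R3C2 = 1.
Row 3 already has 1; hence R3C4 = 2.
Cage g is given, which forces R4C4 = 4.
1 is placed in column 2; hence R2C2 = 3.
Row 2 already has 3, leaving R2C4 = 1.
2 is placed in row 3, so R3C3 = 4.
Column 2 now contains 3, which forces R4C2 = 2.
Cage b's pair has quotient 2, leaving R1C1 = 2.
Column 2 already has 2; hence R1C2 = 4.
The 3 cells of cage a must have product 8, leaving R1C3 = 1.
Column 4 already has 1, so R1C4 = 3.
Row 2 now contains 1, leaving R2C3 = 2.
Row 4 already has 2, leaving R4C1 = 1.
Cage f needs product 6; hence R4C3 = 3.
The full grid is 2 4 1 3 / 4 3 2 1 / 3 1 4 2 / 1 2 3 4.

4 3 2 1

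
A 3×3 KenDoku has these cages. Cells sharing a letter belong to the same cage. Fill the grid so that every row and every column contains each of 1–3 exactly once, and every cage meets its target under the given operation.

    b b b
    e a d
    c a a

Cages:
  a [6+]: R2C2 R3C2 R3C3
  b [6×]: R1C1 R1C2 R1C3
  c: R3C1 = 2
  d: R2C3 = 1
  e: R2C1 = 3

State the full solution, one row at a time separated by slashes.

E is a freebie, which forces R2C1 = 3.
Cage d is a single given cell, which forces R2C3 = 1.
Cage c is a single given cell, so R3C1 = 2.
2 is placed in row 3, which forces R3C3 = 3.
Column 1 already has 2, leaving R1C1 = 1.
Cage b needs product 6; hence R1C2 = 3.
3 is placed in column 3, which forces R1C3 = 2.
Row 2 now contains 1; hence R2C2 = 2.
3 is placed in row 3, leaving R3C2 = 1.

1 3 2 / 3 2 1 / 2 1 3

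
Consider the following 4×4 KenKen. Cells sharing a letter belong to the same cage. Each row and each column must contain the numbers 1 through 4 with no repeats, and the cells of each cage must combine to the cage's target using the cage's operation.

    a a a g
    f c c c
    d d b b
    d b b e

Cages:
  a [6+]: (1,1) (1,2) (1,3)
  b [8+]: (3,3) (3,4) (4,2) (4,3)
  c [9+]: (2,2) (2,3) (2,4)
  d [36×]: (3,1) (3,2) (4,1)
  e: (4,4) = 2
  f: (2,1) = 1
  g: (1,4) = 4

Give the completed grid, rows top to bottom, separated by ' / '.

2 1 3 4 / 1 2 4 3 / 4 3 2 1 / 3 4 1 2

G is a freebie; hence (1,4) = 4.
Cage f is a single given cell, so (2,1) = 1.
Cage d has product 36, leaving (3,1) = 4.
Cage d needs product 36, which forces (3,2) = 3.
Cage d has product 36, which forces (4,1) = 3.
Cage e is a single given cell; hence (4,4) = 2.
Column 1 now contains 3, leaving (1,1) = 2.
Cage a has sum 6, so (1,2) = 1.
Cage a has sum 6, so (1,3) = 3.
Column 4 already has 2, so (2,4) = 3.
Cage b has sum 8, which forces (3,3) = 2.
Column 4 already has 2, so (3,4) = 1.
Column 2 now contains 1, leaving (4,2) = 4.
Row 4 already has 4, which forces (4,3) = 1.
4 is placed in column 2, leaving (2,2) = 2.
Column 3 now contains 2; hence (2,3) = 4.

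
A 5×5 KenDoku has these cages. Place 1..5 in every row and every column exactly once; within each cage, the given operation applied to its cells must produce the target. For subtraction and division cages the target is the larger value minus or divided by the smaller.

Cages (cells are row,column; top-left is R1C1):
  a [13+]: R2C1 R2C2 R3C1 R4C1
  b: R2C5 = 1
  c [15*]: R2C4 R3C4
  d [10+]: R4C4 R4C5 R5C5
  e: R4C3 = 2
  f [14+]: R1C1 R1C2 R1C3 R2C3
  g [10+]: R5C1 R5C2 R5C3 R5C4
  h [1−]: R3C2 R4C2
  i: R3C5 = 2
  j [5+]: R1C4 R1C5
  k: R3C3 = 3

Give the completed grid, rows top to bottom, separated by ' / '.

4 1 5 2 3 / 2 5 4 3 1 / 1 4 3 5 2 / 5 3 2 1 4 / 3 2 1 4 5

Cage b is given, leaving R2C5 = 1.
Cage k is given, so R3C3 = 3.
3 is placed in row 3, which forces R3C4 = 5.
Cage i is a single given cell, which forces R3C5 = 2.
Cage e is a single given cell; hence R4C3 = 2.
Column 4 now contains 5, leaving R2C4 = 3.
The two cells of cage h must have difference 1, so R3C2 = 4.
3 is placed in column 4, leaving R4C4 = 1.
1 is placed in column 4, which forces R1C4 = 2.
Cage j needs two cells with sum 5; hence R1C5 = 3.
4 is placed in column 2; hence R2C2 = 5.
Row 2 already has 5, leaving R2C3 = 4.
Row 3 now contains 4; hence R3C1 = 1.
5 is placed in column 2, so R4C2 = 3.
Column 3 already has 4; hence R5C3 = 1.
Column 4 already has 2, which forces R5C4 = 4.
4 is placed in row 5, so R5C5 = 5.
Cage f has sum 14, leaving R1C1 = 4.
5 is placed in column 2, which forces R1C2 = 1.
Column 3 now contains 1; hence R1C3 = 5.
4 is placed in row 2; hence R2C1 = 2.
Row 4 now contains 3, leaving R4C1 = 5.
Column 5 already has 5, so R4C5 = 4.
The 4 cells of cage g must have sum 10, so R5C1 = 3.
1 is placed in row 5; hence R5C2 = 2.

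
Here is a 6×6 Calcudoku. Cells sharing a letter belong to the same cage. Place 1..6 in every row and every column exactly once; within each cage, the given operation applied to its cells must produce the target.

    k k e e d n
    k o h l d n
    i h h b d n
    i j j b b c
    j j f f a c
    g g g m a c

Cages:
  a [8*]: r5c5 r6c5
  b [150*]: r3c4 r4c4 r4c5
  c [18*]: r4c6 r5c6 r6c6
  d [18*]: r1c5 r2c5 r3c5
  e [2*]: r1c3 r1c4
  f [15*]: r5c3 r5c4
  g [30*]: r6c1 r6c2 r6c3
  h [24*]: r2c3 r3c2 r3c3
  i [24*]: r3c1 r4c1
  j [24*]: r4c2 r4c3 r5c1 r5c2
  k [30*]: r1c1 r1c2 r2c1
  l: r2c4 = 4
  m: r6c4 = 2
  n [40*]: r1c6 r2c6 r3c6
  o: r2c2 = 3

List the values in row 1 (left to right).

3 5 2 1 6 4

Cage o is given, which forces r2c2 = 3.
Cage l is given, so r2c4 = 4.
The 3 cells of cage b must have product 150, which forces r3c4 = 5.
Cage b has product 150; hence r4c4 = 6.
Cage b has product 150, so r4c5 = 5.
Column 4 already has 5, so r5c4 = 3.
Cage m is given, so r6c4 = 2.
Row 6 already has 2, leaving r6c5 = 4.
Cage e's pair has product 2, leaving r1c3 = 2.
Column 4 already has 2, so r1c4 = 1.
The two cells of cage i must have product 24; hence r3c1 = 6.
Row 4 already has 6, so r4c1 = 4.
3 is placed in row 5, leaving r5c3 = 5.
Column 5 already has 4, which forces r5c5 = 2.
The 3 cells of cage h must have product 24, leaving r2c3 = 6.
6 is placed in row 2, which forces r2c5 = 1.
Column 5 now contains 1, which forces r3c5 = 3.
Cage j has product 24, which forces r4c2 = 2.
The 4 cells of cage j must have product 24, which forces r4c3 = 3.
Row 4 already has 3, leaving r4c6 = 1.
Row 5 already has 2, leaving r5c1 = 1.
Cage j has product 24; hence r5c2 = 4.
Column 6 already has 1, so r5c6 = 6.
Column 1 now contains 1, leaving r6c1 = 5.
Column 3 already has 6; hence r6c3 = 1.
Column 6 already has 6, leaving r6c6 = 3.
5 is placed in column 1, which forces r1c1 = 3.
The 3 cells of cage k must have product 30, which forces r1c2 = 5.
3 is placed in column 5; hence r1c5 = 6.
Row 1 already has 5, which forces r1c6 = 4.
Row 2 already has 1, so r2c1 = 2.
2 is placed in row 2, so r2c6 = 5.
Column 2 already has 4, so r3c2 = 1.
1 is placed in column 3, leaving r3c3 = 4.
Column 6 already has 4, leaving r3c6 = 2.
Row 6 already has 1, leaving r6c2 = 6.
Filled in: 3 5 2 1 6 4 / 2 3 6 4 1 5 / 6 1 4 5 3 2 / 4 2 3 6 5 1 / 1 4 5 3 2 6 / 5 6 1 2 4 3.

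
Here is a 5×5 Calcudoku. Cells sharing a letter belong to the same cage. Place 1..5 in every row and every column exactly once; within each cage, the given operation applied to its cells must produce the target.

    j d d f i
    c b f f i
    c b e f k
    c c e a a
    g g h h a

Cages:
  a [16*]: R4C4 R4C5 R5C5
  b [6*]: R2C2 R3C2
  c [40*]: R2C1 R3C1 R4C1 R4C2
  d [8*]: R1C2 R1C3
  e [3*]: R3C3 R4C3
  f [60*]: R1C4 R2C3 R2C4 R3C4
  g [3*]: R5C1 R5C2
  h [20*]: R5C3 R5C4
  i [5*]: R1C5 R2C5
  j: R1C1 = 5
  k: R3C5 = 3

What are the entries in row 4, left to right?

1 5 3 2 4

Cage j is a single given cell; hence R1C1 = 5.
5 is placed in row 1; hence R1C5 = 1.
Column 5 already has 1; hence R2C5 = 5.
K is a freebie, which forces R3C5 = 3.
Column 5 already has 1; hence R4C5 = 4.
Column 5 now contains 4, leaving R5C5 = 2.
Cage b's pair has product 6, so R2C2 = 3.
3 is placed in row 3, which forces R3C2 = 2.
3 is placed in row 3, which forces R3C3 = 1.
Cage f needs product 60, so R3C4 = 5.
The 4 cells of cage c must have product 40, which forces R4C2 = 5.
Cage e's pair has product 3, leaving R4C3 = 3.
Row 4 now contains 4, which forces R4C4 = 2.
Column 2 already has 3, leaving R5C2 = 1.
Column 4 already has 5, leaving R5C4 = 4.
Column 2 now contains 2; hence R1C2 = 4.
The two cells of cage d must have product 8, leaving R1C3 = 2.
4 is placed in column 4, which forces R1C4 = 3.
Cage c has product 40; hence R2C1 = 2.
Cage f has product 60, so R2C3 = 4.
4 is placed in column 4; hence R2C4 = 1.
Row 3 already has 1; hence R3C1 = 4.
2 is placed in row 4; hence R4C1 = 1.
Row 5 already has 1; hence R5C1 = 3.
Row 5 already has 4, which forces R5C3 = 5.
Filled in: 5 4 2 3 1 / 2 3 4 1 5 / 4 2 1 5 3 / 1 5 3 2 4 / 3 1 5 4 2.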